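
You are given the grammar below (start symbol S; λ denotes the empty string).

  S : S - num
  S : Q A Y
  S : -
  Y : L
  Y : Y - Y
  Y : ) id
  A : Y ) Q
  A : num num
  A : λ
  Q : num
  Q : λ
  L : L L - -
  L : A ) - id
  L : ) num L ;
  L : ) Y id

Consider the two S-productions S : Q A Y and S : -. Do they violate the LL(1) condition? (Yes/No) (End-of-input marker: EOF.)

FIRST(Q A Y) = { ), num } and FIRST(-) = { - }.
The FIRST sets are disjoint and neither alternative is nullable — no conflict.

No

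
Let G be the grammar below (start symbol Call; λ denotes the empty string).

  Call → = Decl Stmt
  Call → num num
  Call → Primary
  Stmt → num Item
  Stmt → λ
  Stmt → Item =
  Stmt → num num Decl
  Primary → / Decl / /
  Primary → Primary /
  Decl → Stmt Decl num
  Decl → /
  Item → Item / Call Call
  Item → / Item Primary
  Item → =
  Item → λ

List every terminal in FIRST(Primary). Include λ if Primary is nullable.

Primary → / Decl / / contributes {/}.
From Primary → Primary /: add FIRST(Primary) = { / }.
Union: FIRST(Primary) = { / }.

{ / }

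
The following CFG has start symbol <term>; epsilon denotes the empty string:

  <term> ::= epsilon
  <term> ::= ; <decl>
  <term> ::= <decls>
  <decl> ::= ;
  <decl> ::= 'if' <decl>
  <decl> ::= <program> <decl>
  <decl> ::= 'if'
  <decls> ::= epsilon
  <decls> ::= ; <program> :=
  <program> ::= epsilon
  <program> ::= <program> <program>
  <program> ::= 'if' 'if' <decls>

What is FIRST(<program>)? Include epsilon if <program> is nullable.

{ 'if', epsilon }

<program> ::= epsilon contributes epsilon.
From <program> ::= <program> <program>: <program>, <program> nullable, take FIRST(<program>) ∪ FIRST(<program>) = { 'if' }; also epsilon since the whole RHS is nullable.
<program> ::= 'if' 'if' <decls> contributes {'if'}.
Union: FIRST(<program>) = { 'if', epsilon }.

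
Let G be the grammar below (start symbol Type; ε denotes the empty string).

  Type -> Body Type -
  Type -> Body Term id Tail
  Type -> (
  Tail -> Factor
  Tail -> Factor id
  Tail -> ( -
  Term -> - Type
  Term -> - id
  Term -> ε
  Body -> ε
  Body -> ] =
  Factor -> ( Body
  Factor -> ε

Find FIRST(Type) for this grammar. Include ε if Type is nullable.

From Type -> Body Type -: Body nullable, take FIRST(Body) ∪ FIRST(Type) = { (, -, ], id }.
From Type -> Body Term id Tail: Body, Term nullable, take FIRST(Body) ∪ FIRST(Term) ∪ {id} = { -, ], id }.
Type -> ( contributes {(}.
Union: FIRST(Type) = { (, -, ], id }.

{ (, -, ], id }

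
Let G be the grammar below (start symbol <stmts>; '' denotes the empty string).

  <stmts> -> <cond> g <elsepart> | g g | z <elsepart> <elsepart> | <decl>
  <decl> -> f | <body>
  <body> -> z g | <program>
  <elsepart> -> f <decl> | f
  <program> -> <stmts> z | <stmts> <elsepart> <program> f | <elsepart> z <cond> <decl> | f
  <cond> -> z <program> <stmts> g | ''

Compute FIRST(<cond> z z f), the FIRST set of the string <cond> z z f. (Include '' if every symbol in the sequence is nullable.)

{ z }

Add FIRST(<cond>)\{''} = { z }; <cond> is nullable, continue.
z is a terminal; add {z} and stop.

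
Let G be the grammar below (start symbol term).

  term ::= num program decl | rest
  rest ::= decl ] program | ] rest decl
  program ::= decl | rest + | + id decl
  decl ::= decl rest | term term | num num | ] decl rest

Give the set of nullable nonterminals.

{ } (none)

No nonterminal has an empty production or an RHS whose symbols are all nullable.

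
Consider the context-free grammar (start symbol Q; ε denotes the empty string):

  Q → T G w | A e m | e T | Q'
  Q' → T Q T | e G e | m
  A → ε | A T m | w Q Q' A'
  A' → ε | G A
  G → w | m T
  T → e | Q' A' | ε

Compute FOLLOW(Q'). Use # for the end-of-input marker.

In Q → Q': Q' is at the end, add FOLLOW(Q) = { #, e, m, w }.
In A → w Q Q' A': add FIRST(A')\{ε} = { m, w }.
  Since A' is nullable, also add FOLLOW(A) = { #, e, m, w }.
In T → Q' A': add FIRST(A')\{ε} = { m, w }.
  Since A' is nullable, also add FOLLOW(T) = { #, e, m, w }.
Union: FOLLOW(Q') = { #, e, m, w }.

{ #, e, m, w }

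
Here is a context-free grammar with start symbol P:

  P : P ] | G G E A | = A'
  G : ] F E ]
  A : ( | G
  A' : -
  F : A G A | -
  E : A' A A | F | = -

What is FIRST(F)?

From F : A G A: add FIRST(A) = { (, ] }.
F : - contributes {-}.
Union: FIRST(F) = { (, -, ] }.

{ (, -, ] }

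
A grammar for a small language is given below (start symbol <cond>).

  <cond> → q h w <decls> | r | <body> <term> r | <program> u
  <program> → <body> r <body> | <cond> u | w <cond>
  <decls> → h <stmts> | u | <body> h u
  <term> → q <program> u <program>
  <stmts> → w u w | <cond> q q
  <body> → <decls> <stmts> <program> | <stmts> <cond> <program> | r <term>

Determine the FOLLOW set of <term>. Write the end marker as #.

{ h, q, r, u }

In <cond> → <body> <term> r: add FIRST(r) = { r }.
In <body> → r <term>: <term> is at the end, add FOLLOW(<body>) = { h, q, r, u }.
Union: FOLLOW(<term>) = { h, q, r, u }.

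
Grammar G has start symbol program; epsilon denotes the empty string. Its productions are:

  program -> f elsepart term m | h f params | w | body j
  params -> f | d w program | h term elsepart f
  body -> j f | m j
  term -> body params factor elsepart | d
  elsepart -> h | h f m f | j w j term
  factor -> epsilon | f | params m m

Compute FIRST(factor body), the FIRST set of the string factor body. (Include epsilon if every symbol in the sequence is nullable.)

Add FIRST(factor)\{epsilon} = { d, f, h }; factor is nullable, continue.
Add FIRST(body) = { j, m }; body is not nullable, stop.

{ d, f, h, j, m }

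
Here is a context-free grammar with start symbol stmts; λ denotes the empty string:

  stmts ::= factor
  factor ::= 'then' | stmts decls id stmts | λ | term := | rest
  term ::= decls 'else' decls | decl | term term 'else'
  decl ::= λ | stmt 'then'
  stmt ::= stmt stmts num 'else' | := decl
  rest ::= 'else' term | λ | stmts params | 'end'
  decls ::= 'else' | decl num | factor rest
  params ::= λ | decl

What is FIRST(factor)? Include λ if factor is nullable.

factor ::= 'then' contributes {'then'}.
From factor ::= stmts decls id stmts: stmts, decls nullable, take FIRST(stmts) ∪ FIRST(decls) ∪ {id} = { 'else', 'end', 'then', :=, id, num }.
factor ::= λ contributes λ.
From factor ::= term :=: term nullable, take FIRST(term) ∪ {:=} = { 'else', 'end', 'then', :=, id, num }.
From factor ::= rest: add FIRST(rest) = { 'else', 'end', 'then', :=, id, num, λ } (including λ since rest is nullable).
Union: FIRST(factor) = { 'else', 'end', 'then', :=, id, num, λ }.

{ 'else', 'end', 'then', :=, id, num, λ }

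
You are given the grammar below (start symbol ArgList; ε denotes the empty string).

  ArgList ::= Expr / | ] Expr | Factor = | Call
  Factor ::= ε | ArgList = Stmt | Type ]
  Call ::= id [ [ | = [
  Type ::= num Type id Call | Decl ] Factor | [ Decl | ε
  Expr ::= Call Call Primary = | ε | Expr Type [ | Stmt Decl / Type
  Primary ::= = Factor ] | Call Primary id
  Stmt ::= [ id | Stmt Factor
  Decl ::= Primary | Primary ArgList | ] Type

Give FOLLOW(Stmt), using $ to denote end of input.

In Factor ::= ArgList = Stmt: Stmt is at the end, add FOLLOW(Factor) = { $, /, =, [, ], id, num }.
In Expr ::= Stmt Decl / Type: add FIRST(Decl / Type) = { =, ], id }.
In Stmt ::= Stmt Factor: add FIRST(Factor)\{ε} = { /, =, [, ], id, num }.
  Since Factor is nullable, also add FOLLOW(Stmt) = { $, /, =, [, ], id, num }.
Union: FOLLOW(Stmt) = { $, /, =, [, ], id, num }.

{ $, /, =, [, ], id, num }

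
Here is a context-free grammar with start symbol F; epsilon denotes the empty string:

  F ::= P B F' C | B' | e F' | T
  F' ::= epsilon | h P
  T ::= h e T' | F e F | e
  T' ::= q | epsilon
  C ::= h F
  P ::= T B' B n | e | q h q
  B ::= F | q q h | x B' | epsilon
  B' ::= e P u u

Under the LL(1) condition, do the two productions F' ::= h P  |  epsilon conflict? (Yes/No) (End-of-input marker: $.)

Yes

FIRST(h P) = { h } and FIRST(epsilon) = { epsilon }.
The second alternative is nullable and FOLLOW(F') = { $, e, h, n } shares h with FIRST of the first — conflict.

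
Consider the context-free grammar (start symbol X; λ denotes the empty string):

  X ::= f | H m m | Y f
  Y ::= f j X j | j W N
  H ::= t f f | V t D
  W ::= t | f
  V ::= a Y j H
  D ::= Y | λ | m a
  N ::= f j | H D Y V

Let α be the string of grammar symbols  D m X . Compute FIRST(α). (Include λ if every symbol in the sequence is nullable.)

{ f, j, m }

Add FIRST(D)\{λ} = { f, j, m }; D is nullable, continue.
m is a terminal; add {m} and stop.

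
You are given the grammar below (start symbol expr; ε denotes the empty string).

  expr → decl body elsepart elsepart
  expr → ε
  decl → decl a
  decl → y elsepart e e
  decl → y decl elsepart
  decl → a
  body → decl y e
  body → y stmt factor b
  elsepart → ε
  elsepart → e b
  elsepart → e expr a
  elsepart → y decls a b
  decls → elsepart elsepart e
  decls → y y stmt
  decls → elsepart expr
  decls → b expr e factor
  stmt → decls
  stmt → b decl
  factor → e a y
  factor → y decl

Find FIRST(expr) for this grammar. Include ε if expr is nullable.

{ a, y, ε }

From expr → decl body elsepart elsepart: add FIRST(decl) = { a, y }.
expr → ε contributes ε.
Union: FIRST(expr) = { a, y, ε }.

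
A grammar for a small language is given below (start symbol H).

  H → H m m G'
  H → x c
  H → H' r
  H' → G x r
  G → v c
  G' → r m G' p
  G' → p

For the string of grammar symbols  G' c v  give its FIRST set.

{ p, r }

Add FIRST(G') = { p, r }; G' is not nullable, stop.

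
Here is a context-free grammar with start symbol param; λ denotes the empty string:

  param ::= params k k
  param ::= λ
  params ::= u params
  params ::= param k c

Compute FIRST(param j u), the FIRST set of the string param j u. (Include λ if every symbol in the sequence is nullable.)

{ j, k, u }

Add FIRST(param)\{λ} = { k, u }; param is nullable, continue.
j is a terminal; add {j} and stop.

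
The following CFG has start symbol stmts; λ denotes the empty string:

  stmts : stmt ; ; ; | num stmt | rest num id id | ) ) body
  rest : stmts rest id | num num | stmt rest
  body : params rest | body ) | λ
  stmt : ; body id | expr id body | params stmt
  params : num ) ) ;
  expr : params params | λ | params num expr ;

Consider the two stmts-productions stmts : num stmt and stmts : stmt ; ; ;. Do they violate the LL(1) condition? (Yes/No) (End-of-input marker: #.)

FIRST(num stmt) = { num } and FIRST(stmt ; ; ;) = { ;, id, num }.
Both contain num, so the two alternatives are not disjoint — LL(1) conflict.

Yes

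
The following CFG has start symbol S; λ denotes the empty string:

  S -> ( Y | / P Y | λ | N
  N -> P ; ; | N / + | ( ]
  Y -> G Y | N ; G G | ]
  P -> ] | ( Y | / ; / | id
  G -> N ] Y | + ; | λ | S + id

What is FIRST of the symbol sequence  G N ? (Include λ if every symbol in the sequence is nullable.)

{ (, +, /, ], id }

Add FIRST(G)\{λ} = { (, +, /, ], id }; G is nullable, continue.
Add FIRST(N) = { (, /, ], id }; N is not nullable, stop.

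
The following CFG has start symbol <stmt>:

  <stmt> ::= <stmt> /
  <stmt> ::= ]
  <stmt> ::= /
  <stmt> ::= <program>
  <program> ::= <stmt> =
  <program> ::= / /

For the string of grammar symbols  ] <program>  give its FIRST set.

] is a terminal; add {]} and stop.

{ ] }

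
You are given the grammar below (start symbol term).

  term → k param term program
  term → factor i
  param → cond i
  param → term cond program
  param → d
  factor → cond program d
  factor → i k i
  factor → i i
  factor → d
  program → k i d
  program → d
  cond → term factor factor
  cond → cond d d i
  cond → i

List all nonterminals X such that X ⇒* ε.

{ } (none)

No nonterminal has an empty production or an RHS whose symbols are all nullable.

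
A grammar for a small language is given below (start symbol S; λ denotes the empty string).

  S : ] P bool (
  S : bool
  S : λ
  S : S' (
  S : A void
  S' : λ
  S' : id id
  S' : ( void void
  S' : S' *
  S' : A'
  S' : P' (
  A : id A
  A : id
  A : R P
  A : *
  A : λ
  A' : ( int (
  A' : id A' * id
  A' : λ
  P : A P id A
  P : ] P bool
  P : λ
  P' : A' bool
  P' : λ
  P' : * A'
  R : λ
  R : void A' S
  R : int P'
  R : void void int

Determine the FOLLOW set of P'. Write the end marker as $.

In S' : P' (: add FIRST(() = { ( }.
In R : int P': P' is at the end, add FOLLOW(R) = { *, ], bool, id, int, void }.
Union: FOLLOW(P') = { (, *, ], bool, id, int, void }.

{ (, *, ], bool, id, int, void }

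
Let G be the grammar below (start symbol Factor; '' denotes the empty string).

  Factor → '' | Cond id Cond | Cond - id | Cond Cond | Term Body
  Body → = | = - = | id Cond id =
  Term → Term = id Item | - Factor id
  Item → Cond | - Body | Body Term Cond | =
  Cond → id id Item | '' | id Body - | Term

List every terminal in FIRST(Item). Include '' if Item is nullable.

From Item → Cond: add FIRST(Cond) = { -, id, '' } (including '' since Cond is nullable).
Item → - Body contributes {-}.
From Item → Body Term Cond: add FIRST(Body) = { =, id }.
Item → = contributes {=}.
Union: FIRST(Item) = { -, =, id, '' }.

{ -, =, id, '' }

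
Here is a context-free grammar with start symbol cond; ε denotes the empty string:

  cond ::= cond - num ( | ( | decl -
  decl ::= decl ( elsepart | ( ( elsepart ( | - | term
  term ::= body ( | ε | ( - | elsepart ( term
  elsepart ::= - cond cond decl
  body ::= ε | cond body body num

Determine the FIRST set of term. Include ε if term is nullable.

{ (, -, ε }

From term ::= body (: body nullable, take FIRST(body) ∪ {(} = { (, - }.
term ::= ε contributes ε.
term ::= ( - contributes {(}.
From term ::= elsepart ( term: add FIRST(elsepart) = { - }.
Union: FIRST(term) = { (, -, ε }.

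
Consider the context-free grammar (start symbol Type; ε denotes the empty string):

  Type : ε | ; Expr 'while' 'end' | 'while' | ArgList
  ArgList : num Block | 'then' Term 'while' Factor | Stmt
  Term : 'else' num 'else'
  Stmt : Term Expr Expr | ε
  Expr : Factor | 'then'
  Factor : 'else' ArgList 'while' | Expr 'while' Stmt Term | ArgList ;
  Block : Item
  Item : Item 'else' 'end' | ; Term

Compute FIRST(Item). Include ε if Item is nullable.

From Item : Item 'else' 'end': add FIRST(Item) = { ; }.
Item : ; Term contributes {;}.
Union: FIRST(Item) = { ; }.

{ ; }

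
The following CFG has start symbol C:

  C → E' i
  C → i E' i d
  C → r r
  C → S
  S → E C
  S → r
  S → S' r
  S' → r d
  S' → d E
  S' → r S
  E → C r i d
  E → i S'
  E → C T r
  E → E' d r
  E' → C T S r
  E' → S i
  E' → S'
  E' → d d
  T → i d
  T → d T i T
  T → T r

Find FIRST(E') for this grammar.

From E' → C T S r: add FIRST(C) = { d, i, r }.
From E' → S i: add FIRST(S) = { d, i, r }.
From E' → S': add FIRST(S') = { d, r }.
E' → d d contributes {d}.
Union: FIRST(E') = { d, i, r }.

{ d, i, r }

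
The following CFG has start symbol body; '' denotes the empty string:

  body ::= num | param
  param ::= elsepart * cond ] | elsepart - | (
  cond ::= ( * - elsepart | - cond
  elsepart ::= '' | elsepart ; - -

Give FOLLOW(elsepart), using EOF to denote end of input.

In param ::= elsepart * cond ]: add FIRST(* cond ]) = { * }.
In param ::= elsepart -: add FIRST(-) = { - }.
In cond ::= ( * - elsepart: elsepart is at the end, add FOLLOW(cond) = { ] }.
In elsepart ::= elsepart ; - -: add FIRST(; - -) = { ; }.
Union: FOLLOW(elsepart) = { *, -, ;, ] }.

{ *, -, ;, ] }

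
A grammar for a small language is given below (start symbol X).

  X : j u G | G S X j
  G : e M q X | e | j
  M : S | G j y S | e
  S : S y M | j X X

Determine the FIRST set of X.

X : j u G contributes {j}.
From X : G S X j: add FIRST(G) = { e, j }.
Union: FIRST(X) = { e, j }.

{ e, j }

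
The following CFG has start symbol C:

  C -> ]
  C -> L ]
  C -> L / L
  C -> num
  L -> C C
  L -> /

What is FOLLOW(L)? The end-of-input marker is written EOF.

{ EOF, /, ], num }

In C -> L ]: add FIRST(]) = { ] }.
In C -> L / L: add FIRST(/ L) = { / }.
In C -> L / L: L is at the end, add FOLLOW(C) = { EOF, /, ], num }.
Union: FOLLOW(L) = { EOF, /, ], num }.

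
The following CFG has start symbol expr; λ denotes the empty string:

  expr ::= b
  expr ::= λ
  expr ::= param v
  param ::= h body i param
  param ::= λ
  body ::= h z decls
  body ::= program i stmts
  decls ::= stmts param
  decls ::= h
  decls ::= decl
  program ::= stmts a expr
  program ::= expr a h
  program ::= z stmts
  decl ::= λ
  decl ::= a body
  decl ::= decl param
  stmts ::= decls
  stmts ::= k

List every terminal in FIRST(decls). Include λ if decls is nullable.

{ a, h, k, λ }

From decls ::= stmts param: stmts, param nullable, take FIRST(stmts) ∪ FIRST(param) = { a, h, k }; also λ since the whole RHS is nullable.
decls ::= h contributes {h}.
From decls ::= decl: add FIRST(decl) = { a, h, λ } (including λ since decl is nullable).
Union: FIRST(decls) = { a, h, k, λ }.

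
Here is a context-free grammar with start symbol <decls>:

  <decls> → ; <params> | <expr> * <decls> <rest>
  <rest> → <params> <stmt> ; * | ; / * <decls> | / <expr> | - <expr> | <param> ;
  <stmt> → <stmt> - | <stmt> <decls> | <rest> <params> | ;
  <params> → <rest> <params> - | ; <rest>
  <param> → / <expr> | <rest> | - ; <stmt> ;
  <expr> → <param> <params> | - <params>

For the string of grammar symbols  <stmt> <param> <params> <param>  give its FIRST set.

Add FIRST(<stmt>) = { -, /, ; }; <stmt> is not nullable, stop.

{ -, /, ; }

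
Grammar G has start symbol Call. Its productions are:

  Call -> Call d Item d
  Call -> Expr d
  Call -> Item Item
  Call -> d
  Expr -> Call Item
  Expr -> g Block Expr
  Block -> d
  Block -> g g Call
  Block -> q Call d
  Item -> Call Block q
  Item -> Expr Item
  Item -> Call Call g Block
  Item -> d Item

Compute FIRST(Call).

{ d, g }

From Call -> Call d Item d: add FIRST(Call) = { d, g }.
From Call -> Expr d: add FIRST(Expr) = { d, g }.
From Call -> Item Item: add FIRST(Item) = { d, g }.
Call -> d contributes {d}.
Union: FIRST(Call) = { d, g }.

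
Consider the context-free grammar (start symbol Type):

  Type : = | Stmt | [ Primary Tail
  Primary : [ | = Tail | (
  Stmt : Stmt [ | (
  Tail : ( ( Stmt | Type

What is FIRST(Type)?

Type : = contributes {=}.
From Type : Stmt: add FIRST(Stmt) = { ( }.
Type : [ Primary Tail contributes {[}.
Union: FIRST(Type) = { (, =, [ }.

{ (, =, [ }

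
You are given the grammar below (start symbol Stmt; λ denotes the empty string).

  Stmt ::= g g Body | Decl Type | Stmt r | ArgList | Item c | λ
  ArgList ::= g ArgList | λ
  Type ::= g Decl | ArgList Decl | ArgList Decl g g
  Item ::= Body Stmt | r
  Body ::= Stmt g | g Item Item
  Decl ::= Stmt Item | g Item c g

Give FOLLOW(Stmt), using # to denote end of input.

Stmt is the start symbol, so # ∈ FOLLOW(Stmt).
In Stmt ::= Stmt r: add FIRST(r) = { r }.
In Item ::= Body Stmt: Stmt is at the end, add FOLLOW(Item) = { #, c, g, r }.
In Body ::= Stmt g: add FIRST(g) = { g }.
In Decl ::= Stmt Item: add FIRST(Item) = { g, r }.
Union: FOLLOW(Stmt) = { #, c, g, r }.

{ #, c, g, r }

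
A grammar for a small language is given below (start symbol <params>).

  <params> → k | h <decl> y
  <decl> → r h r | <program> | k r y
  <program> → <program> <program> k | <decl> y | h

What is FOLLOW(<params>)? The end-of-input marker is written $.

{ $ }

<params> is the start symbol, so $ ∈ FOLLOW(<params>).
Union: FOLLOW(<params>) = { $ }.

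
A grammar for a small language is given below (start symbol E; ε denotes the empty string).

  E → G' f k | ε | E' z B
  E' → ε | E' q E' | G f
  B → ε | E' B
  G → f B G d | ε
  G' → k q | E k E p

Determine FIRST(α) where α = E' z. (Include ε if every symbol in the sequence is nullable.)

{ f, q, z }

Add FIRST(E')\{ε} = { f, q }; E' is nullable, continue.
z is a terminal; add {z} and stop.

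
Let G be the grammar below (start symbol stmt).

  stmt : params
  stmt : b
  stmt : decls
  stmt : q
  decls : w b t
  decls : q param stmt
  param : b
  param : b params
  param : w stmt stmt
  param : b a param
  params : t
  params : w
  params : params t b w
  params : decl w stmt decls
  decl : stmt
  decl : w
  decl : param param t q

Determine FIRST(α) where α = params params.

Add FIRST(params) = { b, q, t, w }; params is not nullable, stop.

{ b, q, t, w }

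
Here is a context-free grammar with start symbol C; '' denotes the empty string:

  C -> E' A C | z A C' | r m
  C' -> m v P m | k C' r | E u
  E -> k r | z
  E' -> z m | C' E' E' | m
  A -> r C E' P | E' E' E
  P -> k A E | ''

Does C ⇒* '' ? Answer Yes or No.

Nullable nonterminals: P.
No production of C has an RHS whose symbols are all nullable, so C is not nullable.

No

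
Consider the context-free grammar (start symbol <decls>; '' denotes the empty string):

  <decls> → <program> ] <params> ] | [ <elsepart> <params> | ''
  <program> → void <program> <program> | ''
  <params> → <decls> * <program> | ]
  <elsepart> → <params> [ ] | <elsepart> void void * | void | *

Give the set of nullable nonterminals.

Directly nullable (have an ''-production): <decls>, <program>.
No other nonterminal has a production whose RHS symbols are all nullable.

{ <decls>, <program> }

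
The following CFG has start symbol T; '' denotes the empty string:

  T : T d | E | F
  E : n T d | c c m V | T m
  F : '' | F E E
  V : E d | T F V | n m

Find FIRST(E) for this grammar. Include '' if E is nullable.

E : n T d contributes {n}.
E : c c m V contributes {c}.
From E : T m: T nullable, take FIRST(T) ∪ {m} = { c, d, m, n }.
Union: FIRST(E) = { c, d, m, n }.

{ c, d, m, n }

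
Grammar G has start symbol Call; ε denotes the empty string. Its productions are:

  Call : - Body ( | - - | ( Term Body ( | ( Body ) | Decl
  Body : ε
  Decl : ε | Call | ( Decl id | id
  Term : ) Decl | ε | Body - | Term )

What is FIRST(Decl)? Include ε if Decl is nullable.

Decl : ε contributes ε.
From Decl : Call: add FIRST(Call) = { (, -, id, ε } (including ε since Call is nullable).
Decl : ( Decl id contributes {(}.
Decl : id contributes {id}.
Union: FIRST(Decl) = { (, -, id, ε }.

{ (, -, id, ε }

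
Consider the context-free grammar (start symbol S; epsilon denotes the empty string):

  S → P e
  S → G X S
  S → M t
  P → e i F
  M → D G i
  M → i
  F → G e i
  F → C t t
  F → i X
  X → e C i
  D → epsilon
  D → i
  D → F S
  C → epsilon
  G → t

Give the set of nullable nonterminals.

Directly nullable (have an epsilon-production): D, C.
No other nonterminal has a production whose RHS symbols are all nullable.

{ C, D }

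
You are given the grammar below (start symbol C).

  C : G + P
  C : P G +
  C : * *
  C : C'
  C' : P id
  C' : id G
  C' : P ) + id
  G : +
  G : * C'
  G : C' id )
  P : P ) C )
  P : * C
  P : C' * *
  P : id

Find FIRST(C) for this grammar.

{ *, +, id }

From C : G + P: add FIRST(G) = { *, +, id }.
From C : P G +: add FIRST(P) = { *, id }.
C : * * contributes {*}.
From C : C': add FIRST(C') = { *, id }.
Union: FIRST(C) = { *, +, id }.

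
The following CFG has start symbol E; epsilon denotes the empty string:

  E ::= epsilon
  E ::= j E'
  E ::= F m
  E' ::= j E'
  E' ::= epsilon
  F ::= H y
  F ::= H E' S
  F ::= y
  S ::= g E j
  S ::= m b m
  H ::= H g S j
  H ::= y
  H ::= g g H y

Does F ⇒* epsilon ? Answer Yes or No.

Nullable nonterminals: E, E'.
No production of F has an RHS whose symbols are all nullable, so F is not nullable.

No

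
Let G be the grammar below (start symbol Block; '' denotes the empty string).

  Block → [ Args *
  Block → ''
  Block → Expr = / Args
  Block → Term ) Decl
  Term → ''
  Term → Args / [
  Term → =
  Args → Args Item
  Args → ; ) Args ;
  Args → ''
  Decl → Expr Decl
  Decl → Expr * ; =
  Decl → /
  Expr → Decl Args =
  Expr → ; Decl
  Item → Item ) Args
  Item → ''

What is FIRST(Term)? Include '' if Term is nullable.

Term → '' contributes ''.
From Term → Args / [: Args nullable, take FIRST(Args) ∪ {/} = { ), /, ; }.
Term → = contributes {=}.
Union: FIRST(Term) = { ), /, ;, =, '' }.

{ ), /, ;, =, '' }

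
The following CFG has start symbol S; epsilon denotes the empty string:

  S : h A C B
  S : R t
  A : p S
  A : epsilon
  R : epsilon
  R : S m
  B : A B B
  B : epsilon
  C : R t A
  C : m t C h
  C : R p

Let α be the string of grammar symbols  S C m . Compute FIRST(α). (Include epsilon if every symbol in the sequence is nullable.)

Add FIRST(S) = { h, t }; S is not nullable, stop.

{ h, t }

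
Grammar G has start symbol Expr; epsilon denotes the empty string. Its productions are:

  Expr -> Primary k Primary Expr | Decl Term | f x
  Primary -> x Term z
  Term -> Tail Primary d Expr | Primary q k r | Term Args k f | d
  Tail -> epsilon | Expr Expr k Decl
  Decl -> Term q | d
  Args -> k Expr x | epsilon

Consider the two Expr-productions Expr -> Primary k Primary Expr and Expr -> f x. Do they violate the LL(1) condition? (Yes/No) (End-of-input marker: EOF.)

No

FIRST(Primary k Primary Expr) = { x } and FIRST(f x) = { f }.
The FIRST sets are disjoint and neither alternative is nullable — no conflict.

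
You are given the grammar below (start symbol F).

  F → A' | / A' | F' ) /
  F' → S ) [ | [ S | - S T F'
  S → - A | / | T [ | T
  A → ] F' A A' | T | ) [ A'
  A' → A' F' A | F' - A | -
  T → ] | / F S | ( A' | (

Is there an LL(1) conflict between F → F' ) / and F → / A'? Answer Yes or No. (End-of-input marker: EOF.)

FIRST(F' ) /) = { (, -, /, [, ] } and FIRST(/ A') = { / }.
Both contain /, so the two alternatives are not disjoint — LL(1) conflict.

Yes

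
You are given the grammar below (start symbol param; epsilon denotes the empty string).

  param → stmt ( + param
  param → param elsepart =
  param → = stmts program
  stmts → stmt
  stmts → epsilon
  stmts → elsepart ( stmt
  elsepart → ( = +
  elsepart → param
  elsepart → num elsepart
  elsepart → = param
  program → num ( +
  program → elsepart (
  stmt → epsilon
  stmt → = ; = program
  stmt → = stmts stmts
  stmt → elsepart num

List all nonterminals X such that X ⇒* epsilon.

Directly nullable (have an epsilon-production): stmts, stmt.
No other nonterminal has a production whose RHS symbols are all nullable.

{ stmt, stmts }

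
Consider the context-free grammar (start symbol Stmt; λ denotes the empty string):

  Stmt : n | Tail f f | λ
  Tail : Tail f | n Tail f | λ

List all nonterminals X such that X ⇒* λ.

Directly nullable (have an λ-production): Stmt, Tail.

{ Stmt, Tail }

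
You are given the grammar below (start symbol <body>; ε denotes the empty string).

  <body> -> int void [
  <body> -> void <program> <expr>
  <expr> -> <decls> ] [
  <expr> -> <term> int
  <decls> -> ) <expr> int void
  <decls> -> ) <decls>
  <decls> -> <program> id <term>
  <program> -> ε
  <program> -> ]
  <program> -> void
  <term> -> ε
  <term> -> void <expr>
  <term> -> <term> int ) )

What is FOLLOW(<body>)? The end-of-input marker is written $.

{ $ }

<body> is the start symbol, so $ ∈ FOLLOW(<body>).
Union: FOLLOW(<body>) = { $ }.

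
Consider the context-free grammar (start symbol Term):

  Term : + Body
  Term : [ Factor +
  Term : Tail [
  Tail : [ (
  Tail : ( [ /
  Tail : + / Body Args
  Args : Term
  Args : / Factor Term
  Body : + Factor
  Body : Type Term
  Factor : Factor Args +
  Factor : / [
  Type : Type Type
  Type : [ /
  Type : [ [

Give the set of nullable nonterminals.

No nonterminal has an empty production or an RHS whose symbols are all nullable.

{ } (none)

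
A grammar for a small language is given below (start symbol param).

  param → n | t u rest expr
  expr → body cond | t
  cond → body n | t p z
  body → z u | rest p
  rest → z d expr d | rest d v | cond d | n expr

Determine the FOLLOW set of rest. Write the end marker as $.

In param → t u rest expr: add FIRST(expr) = { n, t, z }.
In body → rest p: add FIRST(p) = { p }.
In rest → rest d v: add FIRST(d v) = { d }.
Union: FOLLOW(rest) = { d, n, p, t, z }.

{ d, n, p, t, z }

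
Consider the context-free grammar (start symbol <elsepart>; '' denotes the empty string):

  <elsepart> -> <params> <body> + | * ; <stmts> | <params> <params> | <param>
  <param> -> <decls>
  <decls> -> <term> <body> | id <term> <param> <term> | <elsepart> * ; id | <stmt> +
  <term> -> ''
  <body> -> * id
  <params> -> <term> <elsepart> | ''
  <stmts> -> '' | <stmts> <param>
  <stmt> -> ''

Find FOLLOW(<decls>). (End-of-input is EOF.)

In <param> -> <decls>: <decls> is at the end, add FOLLOW(<param>) = { EOF, *, +, id }.
Union: FOLLOW(<decls>) = { EOF, *, +, id }.

{ EOF, *, +, id }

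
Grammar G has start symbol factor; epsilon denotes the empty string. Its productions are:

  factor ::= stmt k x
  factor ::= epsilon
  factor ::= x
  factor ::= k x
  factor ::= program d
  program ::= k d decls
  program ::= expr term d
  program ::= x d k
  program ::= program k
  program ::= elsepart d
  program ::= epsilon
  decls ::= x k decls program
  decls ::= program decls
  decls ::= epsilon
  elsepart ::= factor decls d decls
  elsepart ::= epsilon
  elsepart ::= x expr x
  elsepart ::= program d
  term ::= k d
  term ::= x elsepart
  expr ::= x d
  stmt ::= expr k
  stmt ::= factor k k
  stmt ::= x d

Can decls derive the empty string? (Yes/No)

Yes

decls has an epsilon-production, so decls ⇒ epsilon.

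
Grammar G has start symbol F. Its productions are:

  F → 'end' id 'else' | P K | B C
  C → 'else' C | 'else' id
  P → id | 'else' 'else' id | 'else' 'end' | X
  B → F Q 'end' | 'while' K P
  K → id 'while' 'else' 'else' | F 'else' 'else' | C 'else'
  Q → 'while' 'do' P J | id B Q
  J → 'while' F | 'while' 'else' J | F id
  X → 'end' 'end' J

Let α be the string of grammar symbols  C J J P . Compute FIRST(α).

Add FIRST(C) = { 'else' }; C is not nullable, stop.

{ 'else' }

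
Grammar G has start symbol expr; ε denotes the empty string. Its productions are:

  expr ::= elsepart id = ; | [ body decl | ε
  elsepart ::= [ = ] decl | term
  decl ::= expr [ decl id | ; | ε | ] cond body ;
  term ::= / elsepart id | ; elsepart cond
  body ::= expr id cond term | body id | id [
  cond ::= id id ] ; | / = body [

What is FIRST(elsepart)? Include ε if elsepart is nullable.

{ /, ;, [ }

elsepart ::= [ = ] decl contributes {[}.
From elsepart ::= term: add FIRST(term) = { /, ; }.
Union: FIRST(elsepart) = { /, ;, [ }.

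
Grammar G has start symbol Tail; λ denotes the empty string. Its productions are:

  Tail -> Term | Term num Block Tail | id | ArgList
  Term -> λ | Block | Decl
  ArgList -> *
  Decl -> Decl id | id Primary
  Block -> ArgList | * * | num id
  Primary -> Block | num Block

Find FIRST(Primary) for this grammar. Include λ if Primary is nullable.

From Primary -> Block: add FIRST(Block) = { *, num }.
Primary -> num Block contributes {num}.
Union: FIRST(Primary) = { *, num }.

{ *, num }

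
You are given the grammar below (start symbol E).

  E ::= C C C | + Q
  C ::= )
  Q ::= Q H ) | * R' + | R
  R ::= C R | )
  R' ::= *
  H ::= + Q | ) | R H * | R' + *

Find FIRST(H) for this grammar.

{ ), *, + }

H ::= + Q contributes {+}.
H ::= ) contributes {)}.
From H ::= R H *: add FIRST(R) = { ) }.
From H ::= R' + *: add FIRST(R') = { * }.
Union: FIRST(H) = { ), *, + }.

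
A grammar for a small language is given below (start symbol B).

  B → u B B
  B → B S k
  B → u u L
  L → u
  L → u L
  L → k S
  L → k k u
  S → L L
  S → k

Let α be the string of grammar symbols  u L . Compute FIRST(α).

u is a terminal; add {u} and stop.

{ u }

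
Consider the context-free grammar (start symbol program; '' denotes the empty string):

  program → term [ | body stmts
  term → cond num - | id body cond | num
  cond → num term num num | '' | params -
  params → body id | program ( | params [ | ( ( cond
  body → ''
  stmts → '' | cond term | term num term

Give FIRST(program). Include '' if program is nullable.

From program → term [: add FIRST(term) = { (, id, num }.
From program → body stmts: body, stmts nullable, take FIRST(body) ∪ FIRST(stmts) = { (, id, num }; also '' since the whole RHS is nullable.
Union: FIRST(program) = { (, id, num, '' }.

{ (, id, num, '' }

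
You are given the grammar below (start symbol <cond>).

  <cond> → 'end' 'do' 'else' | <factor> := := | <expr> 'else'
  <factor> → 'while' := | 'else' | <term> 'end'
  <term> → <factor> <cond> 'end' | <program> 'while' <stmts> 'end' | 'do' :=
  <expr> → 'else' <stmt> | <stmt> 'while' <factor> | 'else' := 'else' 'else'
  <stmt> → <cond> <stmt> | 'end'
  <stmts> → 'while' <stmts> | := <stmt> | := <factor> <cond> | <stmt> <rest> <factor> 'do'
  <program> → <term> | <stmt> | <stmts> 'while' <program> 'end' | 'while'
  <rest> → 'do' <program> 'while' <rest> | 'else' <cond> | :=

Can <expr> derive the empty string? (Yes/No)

No nonterminal in this grammar is nullable.
No production of <expr> has an RHS whose symbols are all nullable, so <expr> is not nullable.

No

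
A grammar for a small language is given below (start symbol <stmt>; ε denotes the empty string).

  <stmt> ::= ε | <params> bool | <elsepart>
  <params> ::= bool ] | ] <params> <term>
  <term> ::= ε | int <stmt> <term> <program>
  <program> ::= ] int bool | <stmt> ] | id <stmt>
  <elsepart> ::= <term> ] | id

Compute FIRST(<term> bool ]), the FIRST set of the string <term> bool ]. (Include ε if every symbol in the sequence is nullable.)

Add FIRST(<term>)\{ε} = { int }; <term> is nullable, continue.
bool is a terminal; add {bool} and stop.

{ bool, int }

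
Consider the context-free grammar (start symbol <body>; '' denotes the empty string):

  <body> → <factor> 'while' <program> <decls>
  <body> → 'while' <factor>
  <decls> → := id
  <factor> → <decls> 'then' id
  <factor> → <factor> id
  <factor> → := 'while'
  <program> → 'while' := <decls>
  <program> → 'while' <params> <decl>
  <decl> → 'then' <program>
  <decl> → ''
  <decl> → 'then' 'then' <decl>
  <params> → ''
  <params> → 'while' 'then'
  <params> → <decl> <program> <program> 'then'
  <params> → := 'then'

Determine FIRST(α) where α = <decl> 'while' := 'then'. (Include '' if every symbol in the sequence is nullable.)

{ 'then', 'while' }

Add FIRST(<decl>)\{''} = { 'then' }; <decl> is nullable, continue.
'while' is a terminal; add {'while'} and stop.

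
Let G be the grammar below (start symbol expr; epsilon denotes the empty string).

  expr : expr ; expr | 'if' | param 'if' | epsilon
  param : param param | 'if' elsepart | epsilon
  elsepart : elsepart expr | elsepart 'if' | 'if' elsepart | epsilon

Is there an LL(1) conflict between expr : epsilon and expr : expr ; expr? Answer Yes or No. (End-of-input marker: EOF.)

Yes

FIRST(epsilon) = { epsilon } and FIRST(expr ; expr) = { 'if', ; }.
The first alternative is nullable and FOLLOW(expr) = { EOF, 'if', ; } shares 'if' with FIRST of the second — conflict.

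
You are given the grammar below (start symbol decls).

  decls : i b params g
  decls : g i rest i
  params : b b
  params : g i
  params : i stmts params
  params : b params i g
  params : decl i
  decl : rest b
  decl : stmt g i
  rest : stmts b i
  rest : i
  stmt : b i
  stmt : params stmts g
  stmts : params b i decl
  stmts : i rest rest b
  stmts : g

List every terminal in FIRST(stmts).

{ b, g, i }

From stmts : params b i decl: add FIRST(params) = { b, g, i }.
stmts : i rest rest b contributes {i}.
stmts : g contributes {g}.
Union: FIRST(stmts) = { b, g, i }.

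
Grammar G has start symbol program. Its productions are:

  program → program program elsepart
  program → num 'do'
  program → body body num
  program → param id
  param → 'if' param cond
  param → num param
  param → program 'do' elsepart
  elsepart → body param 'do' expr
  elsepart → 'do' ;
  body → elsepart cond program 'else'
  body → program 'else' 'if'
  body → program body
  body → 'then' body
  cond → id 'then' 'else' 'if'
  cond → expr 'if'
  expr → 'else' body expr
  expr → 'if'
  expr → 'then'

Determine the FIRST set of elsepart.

From elsepart → body param 'do' expr: add FIRST(body) = { 'do', 'if', 'then', num }.
elsepart → 'do' ; contributes {'do'}.
Union: FIRST(elsepart) = { 'do', 'if', 'then', num }.

{ 'do', 'if', 'then', num }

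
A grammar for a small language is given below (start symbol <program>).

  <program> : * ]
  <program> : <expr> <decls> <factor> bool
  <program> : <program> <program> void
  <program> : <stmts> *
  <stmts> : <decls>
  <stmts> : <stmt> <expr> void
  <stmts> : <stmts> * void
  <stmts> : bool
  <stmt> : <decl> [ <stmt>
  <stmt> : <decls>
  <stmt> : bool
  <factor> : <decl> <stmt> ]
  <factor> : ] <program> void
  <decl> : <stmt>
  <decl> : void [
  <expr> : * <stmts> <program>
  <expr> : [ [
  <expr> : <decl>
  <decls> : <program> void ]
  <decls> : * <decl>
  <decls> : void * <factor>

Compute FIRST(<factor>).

{ *, [, ], bool, void }

From <factor> : <decl> <stmt> ]: add FIRST(<decl>) = { *, [, bool, void }.
<factor> : ] <program> void contributes {]}.
Union: FIRST(<factor>) = { *, [, ], bool, void }.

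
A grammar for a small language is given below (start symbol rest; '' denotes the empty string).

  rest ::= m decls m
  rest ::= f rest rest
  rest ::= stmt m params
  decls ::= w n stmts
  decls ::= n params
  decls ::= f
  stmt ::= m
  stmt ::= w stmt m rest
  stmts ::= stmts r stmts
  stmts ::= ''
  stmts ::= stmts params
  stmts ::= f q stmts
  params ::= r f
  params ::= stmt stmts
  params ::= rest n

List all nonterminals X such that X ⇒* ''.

Directly nullable (have an ''-production): stmts.
No other nonterminal has a production whose RHS symbols are all nullable.

{ stmts }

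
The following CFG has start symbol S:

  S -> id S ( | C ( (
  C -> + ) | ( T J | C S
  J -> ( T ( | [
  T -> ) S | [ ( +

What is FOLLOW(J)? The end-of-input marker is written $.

In C -> ( T J: J is at the end, add FOLLOW(C) = { (, +, id }.
Union: FOLLOW(J) = { (, +, id }.

{ (, +, id }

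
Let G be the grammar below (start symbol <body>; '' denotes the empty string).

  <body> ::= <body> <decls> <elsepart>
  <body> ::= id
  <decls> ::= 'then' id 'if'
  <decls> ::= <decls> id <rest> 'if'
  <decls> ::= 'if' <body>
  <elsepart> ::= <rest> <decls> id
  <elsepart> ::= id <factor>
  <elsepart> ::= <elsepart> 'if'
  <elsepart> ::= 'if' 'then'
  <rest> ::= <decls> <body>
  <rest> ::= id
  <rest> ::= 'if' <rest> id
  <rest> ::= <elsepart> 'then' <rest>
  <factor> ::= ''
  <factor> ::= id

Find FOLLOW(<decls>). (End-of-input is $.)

In <body> ::= <body> <decls> <elsepart>: add FIRST(<elsepart>) = { 'if', 'then', id }.
In <decls> ::= <decls> id <rest> 'if': add FIRST(id <rest> 'if') = { id }.
In <elsepart> ::= <rest> <decls> id: add FIRST(id) = { id }.
In <rest> ::= <decls> <body>: add FIRST(<body>) = { id }.
Union: FOLLOW(<decls>) = { 'if', 'then', id }.

{ 'if', 'then', id }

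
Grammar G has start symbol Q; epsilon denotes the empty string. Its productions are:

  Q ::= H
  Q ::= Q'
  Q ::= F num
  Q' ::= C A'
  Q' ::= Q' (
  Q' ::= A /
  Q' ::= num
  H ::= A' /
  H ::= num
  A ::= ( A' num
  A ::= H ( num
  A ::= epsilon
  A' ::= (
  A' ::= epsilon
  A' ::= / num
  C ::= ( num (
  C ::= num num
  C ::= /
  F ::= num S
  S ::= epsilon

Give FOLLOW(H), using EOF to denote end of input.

In Q ::= H: H is at the end, add FOLLOW(Q) = { EOF }.
In A ::= H ( num: add FIRST(( num) = { ( }.
Union: FOLLOW(H) = { EOF, ( }.

{ EOF, ( }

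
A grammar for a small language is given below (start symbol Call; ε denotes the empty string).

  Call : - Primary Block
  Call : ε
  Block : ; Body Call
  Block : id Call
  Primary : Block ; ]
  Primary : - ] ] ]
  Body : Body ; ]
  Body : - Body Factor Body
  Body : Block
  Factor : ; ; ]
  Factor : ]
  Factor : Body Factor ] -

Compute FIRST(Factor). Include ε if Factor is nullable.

{ -, ;, ], id }

Factor : ; ; ] contributes {;}.
Factor : ] contributes {]}.
From Factor : Body Factor ] -: add FIRST(Body) = { -, ;, id }.
Union: FIRST(Factor) = { -, ;, ], id }.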